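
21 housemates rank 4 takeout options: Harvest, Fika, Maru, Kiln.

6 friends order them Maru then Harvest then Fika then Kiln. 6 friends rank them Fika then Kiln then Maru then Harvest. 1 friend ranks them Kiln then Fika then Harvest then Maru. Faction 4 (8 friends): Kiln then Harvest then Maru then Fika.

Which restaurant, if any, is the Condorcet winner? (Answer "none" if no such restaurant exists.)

none

Pairwise majorities:
Harvest vs Fika: Harvest is ranked higher on 6+8 = 14 ballots, Fika on 7. Harvest wins 14–7.
Harvest vs Maru: Harvest is ranked higher on 1+8 = 9 ballots, Maru on 12. Maru wins 12–9.
Harvest vs Kiln: Harvest is ranked higher on 6 ballots, Kiln on 15. Kiln wins 15–6.
Fika vs Maru: Fika is ranked higher on 6+1 = 7 ballots, Maru on 14. Maru wins 14–7.
Fika vs Kiln: 6+6 = 12 for Fika, 9 for Kiln — Fika by 12–9.
Maru vs Kiln: Maru is ranked higher on 6 ballots, Kiln on 15. Kiln wins 15–6.
Each restaurant drops at least one matchup (Harvest loses to Maru; Fika loses to Harvest; Maru loses to Kiln; Kiln loses to Fika); the cycle Harvest > Fika > Kiln > Harvest rules out a Condorcet winner.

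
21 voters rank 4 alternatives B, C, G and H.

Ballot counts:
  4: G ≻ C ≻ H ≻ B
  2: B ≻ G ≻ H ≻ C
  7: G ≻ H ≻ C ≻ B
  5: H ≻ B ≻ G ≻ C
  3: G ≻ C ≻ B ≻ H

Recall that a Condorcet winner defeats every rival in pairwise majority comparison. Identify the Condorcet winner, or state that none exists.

G

Head-to-head results (21 voters):
B vs C: 2+5 = 7 for B, 14 for C — C by 14–7.
B vs G: 7 to 14, G.
B vs H: 2+3 = 5 for B, 16 for H — H by 16–5.
C vs G: 0 to 21, G.
C vs H: C preferred on 4+3 = 7 ballots; H wins 14–7.
G vs H: G is ranked higher on 4+2+7+3 = 16 ballots, H on 5. G wins 16–5.
Only G has no losses; G is the Condorcet winner.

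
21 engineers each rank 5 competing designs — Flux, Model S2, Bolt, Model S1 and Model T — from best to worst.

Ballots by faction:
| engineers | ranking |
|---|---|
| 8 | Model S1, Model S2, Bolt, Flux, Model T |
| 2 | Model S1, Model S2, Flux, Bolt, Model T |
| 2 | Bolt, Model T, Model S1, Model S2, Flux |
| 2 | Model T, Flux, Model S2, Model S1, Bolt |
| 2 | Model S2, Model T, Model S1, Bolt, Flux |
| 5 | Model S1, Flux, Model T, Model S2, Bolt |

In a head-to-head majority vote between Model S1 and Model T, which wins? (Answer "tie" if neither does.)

Model S1

Ballots ranking Model S1 above Model T: 8 + 2 + 5 = 15.
Ballots ranking Model T above Model S1: 21 − 15 = 6.
Model S1 wins the head-to-head 15–6.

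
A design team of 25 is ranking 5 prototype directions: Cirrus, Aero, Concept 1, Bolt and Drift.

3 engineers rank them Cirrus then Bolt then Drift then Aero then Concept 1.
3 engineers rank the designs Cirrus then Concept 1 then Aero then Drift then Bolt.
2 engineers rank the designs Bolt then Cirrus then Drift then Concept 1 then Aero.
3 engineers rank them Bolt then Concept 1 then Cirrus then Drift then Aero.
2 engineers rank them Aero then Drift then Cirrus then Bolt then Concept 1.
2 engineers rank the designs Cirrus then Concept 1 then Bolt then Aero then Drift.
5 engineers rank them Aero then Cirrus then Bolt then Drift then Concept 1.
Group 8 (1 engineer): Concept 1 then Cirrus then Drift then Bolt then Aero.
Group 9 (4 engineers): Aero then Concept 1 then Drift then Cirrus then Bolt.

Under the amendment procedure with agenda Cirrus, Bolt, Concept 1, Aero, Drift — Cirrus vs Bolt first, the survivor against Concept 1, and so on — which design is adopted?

Cirrus

Round 1: Cirrus vs Bolt — 20–5, Cirrus advances.
Round 2: Cirrus vs Concept 1 — 17–8, Cirrus advances.
Round 3: Cirrus vs Aero — 14–11, Cirrus advances.
Round 4: Cirrus vs Drift — 19–6, Cirrus advances.
Cirrus survives the agenda.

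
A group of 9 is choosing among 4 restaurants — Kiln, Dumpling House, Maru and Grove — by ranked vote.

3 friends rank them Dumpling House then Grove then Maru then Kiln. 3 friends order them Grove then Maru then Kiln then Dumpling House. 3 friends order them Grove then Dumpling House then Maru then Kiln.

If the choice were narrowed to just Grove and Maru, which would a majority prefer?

Ballots ranking Grove above Maru: 3 + 3 + 3 = 9.
Ballots ranking Maru above Grove: 9 − 9 = 0.
Grove wins the head-to-head 9–0.

Grove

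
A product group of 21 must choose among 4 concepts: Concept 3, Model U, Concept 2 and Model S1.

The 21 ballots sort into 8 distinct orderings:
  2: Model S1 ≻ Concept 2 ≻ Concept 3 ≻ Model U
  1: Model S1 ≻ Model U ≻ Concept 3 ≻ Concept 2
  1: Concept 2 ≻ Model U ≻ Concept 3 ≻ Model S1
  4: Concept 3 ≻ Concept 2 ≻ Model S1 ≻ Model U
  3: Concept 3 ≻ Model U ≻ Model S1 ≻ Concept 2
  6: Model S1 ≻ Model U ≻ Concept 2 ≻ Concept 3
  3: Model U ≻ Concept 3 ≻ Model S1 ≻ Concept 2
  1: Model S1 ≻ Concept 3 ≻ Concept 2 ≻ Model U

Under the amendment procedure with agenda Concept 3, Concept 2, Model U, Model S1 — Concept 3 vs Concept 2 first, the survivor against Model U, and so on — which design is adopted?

Model S1

Round 1: Concept 3 vs Concept 2 — 12–9, Concept 3 advances.
Round 2: Concept 3 vs Model U — 10–11, Model U advances.
Round 3: Model U vs Model S1 — 7–14, Model S1 advances.
The agenda winner is Model S1.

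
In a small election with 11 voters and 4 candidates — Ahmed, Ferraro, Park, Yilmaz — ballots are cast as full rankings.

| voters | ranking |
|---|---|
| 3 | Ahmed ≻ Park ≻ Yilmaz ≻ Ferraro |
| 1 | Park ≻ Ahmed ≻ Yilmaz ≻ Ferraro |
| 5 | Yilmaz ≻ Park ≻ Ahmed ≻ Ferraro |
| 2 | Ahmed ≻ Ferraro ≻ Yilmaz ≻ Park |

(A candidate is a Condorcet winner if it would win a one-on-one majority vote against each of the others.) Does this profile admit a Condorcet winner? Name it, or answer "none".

none

Check each pair by majority over 11 ballots:
Ahmed vs Ferraro: Ahmed preferred on 3+1+5+2 = 11 ballots; Ahmed wins 11–0.
Ahmed vs Park: Ahmed is ranked higher on 3+2 = 5 ballots, Park on 6. Park wins 6–5.
Ahmed vs Yilmaz: Ahmed, 6–5.
Ferraro vs Park: Park, 9–2.
Ferraro vs Yilmaz: Ferraro preferred on 2 ballots; Yilmaz wins 9–2.
Park vs Yilmaz: Park is ranked higher on 3+1 = 4 ballots, Yilmaz on 7. Yilmaz wins 7–4.
Every candidate loses at least once (Ahmed loses to Park; Ferraro loses to Ahmed; Park loses to Yilmaz; Yilmaz loses to Ahmed). The majority relation contains the cycle Ahmed → Yilmaz → Park → Ahmed, so there is no Condorcet winner.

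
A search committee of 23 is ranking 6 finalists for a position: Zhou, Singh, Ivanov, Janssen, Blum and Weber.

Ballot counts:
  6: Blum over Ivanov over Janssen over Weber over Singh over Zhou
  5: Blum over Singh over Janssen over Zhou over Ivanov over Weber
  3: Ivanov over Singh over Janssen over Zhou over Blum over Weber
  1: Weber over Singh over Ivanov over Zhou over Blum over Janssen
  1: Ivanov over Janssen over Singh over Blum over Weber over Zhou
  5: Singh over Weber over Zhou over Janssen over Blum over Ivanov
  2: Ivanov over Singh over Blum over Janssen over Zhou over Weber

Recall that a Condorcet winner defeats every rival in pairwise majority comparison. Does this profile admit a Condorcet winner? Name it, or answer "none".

Head-to-head results (23 committee members):
Zhou vs Singh: Singh, 23–0.
Zhou–Ivanov: Ivanov 13–10.
Zhou vs Janssen: Janssen wins 17–6.
Zhou–Blum: Blum 14–9.
Zhou–Weber: Weber 13–10.
Singh vs Ivanov: Ivanov wins 12–11.
Singh vs Janssen: Singh, 16–7.
Singh vs Blum: Singh, 12–11.
Singh vs Weber: Singh wins 16–7.
Ivanov vs Janssen: Ivanov wins 13–10.
Ivanov vs Blum: Blum, 16–7.
Ivanov–Weber: Ivanov 17–6.
Janssen vs Blum: Blum, 14–9.
Janssen vs Weber: Janssen, 17–6.
Blum–Weber: Blum 17–6.
Each candidate drops at least one matchup (Zhou loses to Singh; Singh loses to Ivanov; Ivanov loses to Blum; Janssen loses to Singh; Blum loses to Singh; Weber loses to Singh); the cycle Singh > Blum > Ivanov > Singh rules out a Condorcet winner.

none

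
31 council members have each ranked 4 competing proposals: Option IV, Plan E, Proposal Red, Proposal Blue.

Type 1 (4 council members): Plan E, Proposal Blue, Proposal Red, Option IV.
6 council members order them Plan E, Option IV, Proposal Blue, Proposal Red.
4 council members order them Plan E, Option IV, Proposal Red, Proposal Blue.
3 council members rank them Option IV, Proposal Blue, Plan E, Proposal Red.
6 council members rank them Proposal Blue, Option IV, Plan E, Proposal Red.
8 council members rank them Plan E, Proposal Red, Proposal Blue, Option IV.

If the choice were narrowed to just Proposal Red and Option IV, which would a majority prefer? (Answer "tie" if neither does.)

Option IV

Ballots ranking Proposal Red above Option IV: 4 + 8 = 12.
Ballots ranking Option IV above Proposal Red: 31 − 12 = 19.
Option IV wins the head-to-head 19–12.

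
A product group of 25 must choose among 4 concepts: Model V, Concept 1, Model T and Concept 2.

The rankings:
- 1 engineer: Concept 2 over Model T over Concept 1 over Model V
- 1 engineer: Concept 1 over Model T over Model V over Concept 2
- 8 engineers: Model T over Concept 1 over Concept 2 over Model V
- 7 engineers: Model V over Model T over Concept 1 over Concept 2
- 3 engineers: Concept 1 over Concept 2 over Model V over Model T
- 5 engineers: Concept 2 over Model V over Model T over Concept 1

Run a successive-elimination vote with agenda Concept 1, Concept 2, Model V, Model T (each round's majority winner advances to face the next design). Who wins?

Model T

Round 1: Concept 1 vs Concept 2 — 19–6, Concept 1 advances.
Round 2: Concept 1 vs Model V — 13–12, Concept 1 advances.
Round 3: Concept 1 vs Model T — 4–21, Model T advances.
Model T survives the agenda.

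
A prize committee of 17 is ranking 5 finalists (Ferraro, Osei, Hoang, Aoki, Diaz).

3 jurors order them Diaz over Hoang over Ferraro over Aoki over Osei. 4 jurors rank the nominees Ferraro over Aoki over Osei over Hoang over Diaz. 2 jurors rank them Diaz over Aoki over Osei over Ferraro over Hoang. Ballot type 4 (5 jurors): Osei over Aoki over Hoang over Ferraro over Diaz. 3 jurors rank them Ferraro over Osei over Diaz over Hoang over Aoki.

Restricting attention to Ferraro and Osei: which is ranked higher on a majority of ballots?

Ferraro

Ballots ranking Ferraro above Osei: 3 + 4 + 3 = 10.
Ballots ranking Osei above Ferraro: 17 − 10 = 7.
Ferraro wins the head-to-head 10–7.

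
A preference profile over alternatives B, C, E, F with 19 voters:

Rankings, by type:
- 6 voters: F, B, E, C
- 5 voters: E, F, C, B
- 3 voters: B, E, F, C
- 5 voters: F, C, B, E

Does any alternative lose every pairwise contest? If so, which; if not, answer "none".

Pairwise majorities:
B vs C: 9 to 10, C.
B vs E: B wins 14–5.
B vs F: F, 16–3.
C vs E: E wins 14–5.
C vs F: C preferred on 0 ballots; F wins 19–0.
E vs F: 5+3 = 8 for E, 11 for F — F by 11–8.
Every alternative wins at least one matchup (B beats E; C beats B; E beats C; F beats B), so there is no Condorcet loser.

none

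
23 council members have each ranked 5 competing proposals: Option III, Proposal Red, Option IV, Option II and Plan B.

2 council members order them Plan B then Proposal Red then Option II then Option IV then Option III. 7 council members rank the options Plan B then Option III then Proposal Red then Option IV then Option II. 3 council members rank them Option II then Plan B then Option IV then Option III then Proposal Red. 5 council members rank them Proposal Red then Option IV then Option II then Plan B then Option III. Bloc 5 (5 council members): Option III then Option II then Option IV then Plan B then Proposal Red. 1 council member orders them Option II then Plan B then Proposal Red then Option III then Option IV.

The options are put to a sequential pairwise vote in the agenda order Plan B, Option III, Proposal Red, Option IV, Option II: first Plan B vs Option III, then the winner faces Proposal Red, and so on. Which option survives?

Round 1: Plan B vs Option III — 18–5, Plan B advances.
Round 2: Plan B vs Proposal Red — 18–5, Plan B advances.
Round 3: Plan B vs Option IV — 13–10, Plan B advances.
Round 4: Plan B vs Option II — 9–14, Option II advances.
The agenda winner is Option II.

Option II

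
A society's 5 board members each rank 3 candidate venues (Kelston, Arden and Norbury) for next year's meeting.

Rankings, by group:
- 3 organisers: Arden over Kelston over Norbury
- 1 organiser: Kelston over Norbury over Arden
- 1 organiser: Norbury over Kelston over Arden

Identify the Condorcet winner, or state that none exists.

Arden

Pairwise majorities:
Kelston vs Arden: Kelston is ranked higher on 1+1 = 2 ballots, Arden on 3. Arden wins 3–2.
Kelston vs Norbury: 4 to 1, Kelston.
Arden vs Norbury: 3 for Arden, 2 for Norbury — Arden by 3–2.
Only Arden has no losses; Arden is the Condorcet winner.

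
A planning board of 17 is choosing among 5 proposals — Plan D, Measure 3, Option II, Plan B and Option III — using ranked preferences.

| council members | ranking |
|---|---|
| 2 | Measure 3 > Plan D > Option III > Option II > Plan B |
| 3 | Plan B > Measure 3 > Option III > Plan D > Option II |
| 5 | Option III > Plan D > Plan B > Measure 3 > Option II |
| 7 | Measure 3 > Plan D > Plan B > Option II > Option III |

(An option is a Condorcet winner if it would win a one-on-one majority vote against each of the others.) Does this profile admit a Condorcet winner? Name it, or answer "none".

Pairwise majorities:
Plan D vs Measure 3: Plan D is ranked higher on 5 ballots, Measure 3 on 12. Measure 3 wins 12–5.
Plan D vs Option II: Plan D is ranked higher on 2+3+5+7 = 17 ballots, Option II on 0. Plan D wins 17–0.
Plan D vs Plan B: Plan D preferred on 2+5+7 = 14 ballots; Plan D wins 14–3.
Plan D vs Option III: Plan D is ranked higher on 2+7 = 9 ballots, Option III on 8. Plan D wins 9–8.
Measure 3 vs Option II: Measure 3 is ranked higher on 2+3+5+7 = 17 ballots, Option II on 0. Measure 3 wins 17–0.
Measure 3 vs Plan B: Measure 3 preferred on 2+7 = 9 ballots; Measure 3 wins 9–8.
Measure 3 vs Option III: Measure 3 is ranked higher on 2+3+7 = 12 ballots, Option III on 5. Measure 3 wins 12–5.
Option II vs Plan B: 2 for Option II, 15 for Plan B — Plan B by 15–2.
Option II vs Option III: Option II preferred on 7 ballots; Option III wins 10–7.
Plan B vs Option III: 10 to 7, Plan B.
Measure 3 beats each of Plan D, Option II, Plan B, Option III — Measure 3 is the Condorcet winner.

Measure 3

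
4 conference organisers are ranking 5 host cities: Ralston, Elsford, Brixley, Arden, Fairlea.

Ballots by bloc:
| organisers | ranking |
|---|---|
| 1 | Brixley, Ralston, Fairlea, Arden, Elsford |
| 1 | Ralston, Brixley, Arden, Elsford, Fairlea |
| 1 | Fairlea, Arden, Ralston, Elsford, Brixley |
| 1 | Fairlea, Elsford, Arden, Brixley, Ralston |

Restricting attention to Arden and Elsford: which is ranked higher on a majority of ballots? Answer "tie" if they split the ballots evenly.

Arden

Ballots ranking Arden above Elsford: 1 + 1 + 1 = 3.
Ballots ranking Elsford above Arden: 4 − 3 = 1.
Arden wins the head-to-head 3–1.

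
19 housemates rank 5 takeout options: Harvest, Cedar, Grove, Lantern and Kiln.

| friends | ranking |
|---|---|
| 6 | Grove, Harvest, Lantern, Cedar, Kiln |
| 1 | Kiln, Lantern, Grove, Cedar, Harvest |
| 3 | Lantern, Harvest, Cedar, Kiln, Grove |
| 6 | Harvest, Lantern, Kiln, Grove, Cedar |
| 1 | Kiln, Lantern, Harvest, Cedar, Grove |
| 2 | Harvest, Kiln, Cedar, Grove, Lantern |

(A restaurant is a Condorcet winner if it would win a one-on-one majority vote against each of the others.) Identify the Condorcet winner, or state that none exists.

Harvest

Pairwise majorities:
Harvest vs Cedar: Harvest preferred on 6+3+6+1+2 = 18 ballots; Harvest wins 18–1.
Harvest vs Grove: 3+6+1+2 = 12 for Harvest, 7 for Grove — Harvest by 12–7.
Harvest vs Lantern: 6+6+2 = 14 for Harvest, 5 for Lantern — Harvest by 14–5.
Harvest vs Kiln: 6+3+6+2 = 17 for Harvest, 2 for Kiln — Harvest by 17–2.
Cedar vs Grove: 6 to 13, Grove.
Cedar vs Lantern: 2 to 17, Lantern.
Cedar vs Kiln: 6+3 = 9 for Cedar, 10 for Kiln — Kiln by 10–9.
Grove vs Lantern: 8 to 11, Lantern.
Grove vs Kiln: Grove is ranked higher on 6 ballots, Kiln on 13. Kiln wins 13–6.
Lantern vs Kiln: 15 to 4, Lantern.
Only Harvest has no losses; Harvest is the Condorcet winner.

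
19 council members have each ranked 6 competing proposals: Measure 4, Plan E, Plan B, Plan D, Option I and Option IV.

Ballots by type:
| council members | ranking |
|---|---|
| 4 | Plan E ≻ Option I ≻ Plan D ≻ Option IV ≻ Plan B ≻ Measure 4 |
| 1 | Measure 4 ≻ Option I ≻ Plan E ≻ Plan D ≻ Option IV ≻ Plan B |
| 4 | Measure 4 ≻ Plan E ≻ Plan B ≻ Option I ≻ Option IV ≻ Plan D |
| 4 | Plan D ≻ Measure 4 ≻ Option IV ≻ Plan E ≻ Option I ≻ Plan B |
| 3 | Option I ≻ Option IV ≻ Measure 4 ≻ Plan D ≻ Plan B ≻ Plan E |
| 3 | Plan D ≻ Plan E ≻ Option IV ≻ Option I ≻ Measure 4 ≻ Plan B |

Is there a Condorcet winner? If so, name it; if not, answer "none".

none

Head-to-head results (19 council members):
Measure 4 vs Plan E: Measure 4, 12–7.
Measure 4 vs Plan B: Measure 4, 15–4.
Measure 4 vs Plan D: Plan D wins 11–8.
Measure 4 vs Option I: Option I wins 10–9.
Measure 4 vs Option IV: Measure 4 is ranked higher on 1+4+4 = 9 ballots, Option IV on 10. Option IV wins 10–9.
Plan E vs Plan B: Plan E wins 16–3.
Plan E vs Plan D: Plan E preferred on 4+1+4 = 9 ballots; Plan D wins 10–9.
Plan E vs Option I: 4+4+4+3 = 15 for Plan E, 4 for Option I — Plan E by 15–4.
Plan E vs Option IV: Plan E wins 12–7.
Plan B–Plan D: Plan D 15–4.
Plan B vs Option I: Plan B is ranked higher on 4 ballots, Option I on 15. Option I wins 15–4.
Plan B vs Option IV: Plan B preferred on 4 ballots; Option IV wins 15–4.
Plan D vs Option I: Plan D preferred on 4+3 = 7 ballots; Option I wins 12–7.
Plan D vs Option IV: Plan D, 12–7.
Option I vs Option IV: Option I, 12–7.
No option is unbeaten: Measure 4 loses to Plan D; Plan E loses to Measure 4; Plan B loses to Measure 4; Plan D loses to Option I; Option I loses to Plan E; Option IV loses to Plan E. In particular Measure 4 → Plan E → Option I → Measure 4 is a majority cycle — no Condorcet winner exists.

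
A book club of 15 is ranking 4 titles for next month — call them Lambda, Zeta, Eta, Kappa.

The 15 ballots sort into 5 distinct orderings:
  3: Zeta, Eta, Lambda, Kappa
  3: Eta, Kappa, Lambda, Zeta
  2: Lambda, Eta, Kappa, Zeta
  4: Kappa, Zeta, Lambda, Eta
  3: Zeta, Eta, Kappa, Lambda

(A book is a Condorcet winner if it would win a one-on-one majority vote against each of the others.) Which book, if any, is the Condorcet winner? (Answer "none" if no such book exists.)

Head-to-head results (15 members):
Lambda vs Zeta: Zeta wins 10–5.
Lambda vs Eta: 2+4 = 6 for Lambda, 9 for Eta — Eta by 9–6.
Lambda vs Kappa: Lambda is ranked higher on 3+2 = 5 ballots, Kappa on 10. Kappa wins 10–5.
Zeta vs Eta: Zeta wins 10–5.
Zeta–Kappa: Kappa 9–6.
Eta vs Kappa: Eta is ranked higher on 3+3+2+3 = 11 ballots, Kappa on 4. Eta wins 11–4.
Each book drops at least one matchup (Lambda loses to Zeta; Zeta loses to Kappa; Eta loses to Zeta; Kappa loses to Eta); the cycle Zeta > Eta > Kappa > Zeta rules out a Condorcet winner.

none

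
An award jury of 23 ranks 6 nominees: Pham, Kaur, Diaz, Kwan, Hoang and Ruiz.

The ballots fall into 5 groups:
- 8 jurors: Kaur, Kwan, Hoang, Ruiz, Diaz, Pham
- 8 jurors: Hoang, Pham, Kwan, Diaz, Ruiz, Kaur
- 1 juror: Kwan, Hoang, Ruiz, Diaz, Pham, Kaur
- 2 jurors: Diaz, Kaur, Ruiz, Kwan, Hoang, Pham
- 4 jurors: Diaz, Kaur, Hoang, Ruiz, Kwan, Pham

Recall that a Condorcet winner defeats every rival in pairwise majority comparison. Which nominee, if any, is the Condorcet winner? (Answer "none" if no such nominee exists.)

none

Pairwise majorities:
Pham vs Kaur: Pham is ranked higher on 8+1 = 9 ballots, Kaur on 14. Kaur wins 14–9.
Pham vs Diaz: Pham is ranked higher on 8 ballots, Diaz on 15. Diaz wins 15–8.
Pham vs Kwan: 8 to 15, Kwan.
Pham vs Hoang: 0 to 23, Hoang.
Pham vs Ruiz: 8 to 15, Ruiz.
Kaur vs Diaz: 8 to 15, Diaz.
Kaur vs Kwan: Kaur preferred on 8+2+4 = 14 ballots; Kaur wins 14–9.
Kaur vs Hoang: 8+2+4 = 14 for Kaur, 9 for Hoang — Kaur by 14–9.
Kaur vs Ruiz: Kaur is ranked higher on 8+2+4 = 14 ballots, Ruiz on 9. Kaur wins 14–9.
Diaz vs Kwan: 2+4 = 6 for Diaz, 17 for Kwan — Kwan by 17–6.
Diaz vs Hoang: Diaz is ranked higher on 2+4 = 6 ballots, Hoang on 17. Hoang wins 17–6.
Diaz vs Ruiz: Diaz preferred on 8+2+4 = 14 ballots; Diaz wins 14–9.
Kwan vs Hoang: Kwan is ranked higher on 8+1+2 = 11 ballots, Hoang on 12. Hoang wins 12–11.
Kwan vs Ruiz: 8+8+1 = 17 for Kwan, 6 for Ruiz — Kwan by 17–6.
Hoang vs Ruiz: 21 to 2, Hoang.
No nominee is unbeaten: Pham loses to Kaur; Kaur loses to Diaz; Diaz loses to Kwan; Kwan loses to Kaur; Hoang loses to Kaur; Ruiz loses to Kaur. In particular Kaur beats Kwan beats Diaz beats Kaur is a majority cycle — no Condorcet winner exists.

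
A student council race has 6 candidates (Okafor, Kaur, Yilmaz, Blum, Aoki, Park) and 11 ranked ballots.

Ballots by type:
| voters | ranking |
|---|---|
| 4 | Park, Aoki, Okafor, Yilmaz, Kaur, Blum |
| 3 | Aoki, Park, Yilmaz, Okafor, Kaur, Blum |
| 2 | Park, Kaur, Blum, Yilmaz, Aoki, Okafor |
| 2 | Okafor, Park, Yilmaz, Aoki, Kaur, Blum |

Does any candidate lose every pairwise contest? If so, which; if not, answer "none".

Blum

Head-to-head results (11 voters):
Okafor vs Kaur: Okafor wins 9–2.
Okafor vs Yilmaz: Okafor wins 6–5.
Okafor vs Blum: Okafor, 9–2.
Okafor vs Aoki: Okafor is ranked higher on 2 ballots, Aoki on 9. Aoki wins 9–2.
Okafor vs Park: Okafor preferred on 2 ballots; Park wins 9–2.
Kaur vs Yilmaz: Kaur preferred on 2 ballots; Yilmaz wins 9–2.
Kaur vs Blum: Kaur is ranked higher on 4+3+2+2 = 11 ballots, Blum on 0. Kaur wins 11–0.
Kaur vs Aoki: Aoki wins 9–2.
Kaur–Park: Park 11–0.
Yilmaz vs Blum: 9 to 2, Yilmaz.
Yilmaz–Aoki: Aoki 7–4.
Yilmaz vs Park: Yilmaz is ranked higher on 0 ballots, Park on 11. Park wins 11–0.
Blum vs Aoki: Aoki, 9–2.
Blum vs Park: Blum is ranked higher on 0 ballots, Park on 11. Park wins 11–0.
Aoki vs Park: Park, 8–3.
Blum loses to every other candidate — it is the Condorcet loser.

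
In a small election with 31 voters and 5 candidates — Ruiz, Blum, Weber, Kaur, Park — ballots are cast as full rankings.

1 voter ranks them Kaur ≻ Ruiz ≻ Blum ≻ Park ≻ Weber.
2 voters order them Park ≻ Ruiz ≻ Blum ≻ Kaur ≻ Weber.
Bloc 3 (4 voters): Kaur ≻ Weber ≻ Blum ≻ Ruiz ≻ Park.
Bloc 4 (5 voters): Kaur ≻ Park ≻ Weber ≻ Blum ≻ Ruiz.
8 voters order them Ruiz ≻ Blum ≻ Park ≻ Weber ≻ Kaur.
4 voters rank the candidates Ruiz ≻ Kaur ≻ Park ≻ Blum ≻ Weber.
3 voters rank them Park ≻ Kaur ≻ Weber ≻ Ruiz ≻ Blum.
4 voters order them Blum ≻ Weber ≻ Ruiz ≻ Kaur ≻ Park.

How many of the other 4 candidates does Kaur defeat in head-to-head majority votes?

Kaur against each rival (31 voters):
Kaur vs Ruiz: Kaur is ranked higher on 1+4+5+3 = 13 ballots, Ruiz on 18. Ruiz wins 18–13.
Kaur vs Blum: Kaur wins 17–14.
Kaur–Weber: Kaur 19–12.
Kaur–Park: Kaur 18–13.
Kaur beats Blum, Weber, Park; loses to Ruiz — 3 pairwise wins.

3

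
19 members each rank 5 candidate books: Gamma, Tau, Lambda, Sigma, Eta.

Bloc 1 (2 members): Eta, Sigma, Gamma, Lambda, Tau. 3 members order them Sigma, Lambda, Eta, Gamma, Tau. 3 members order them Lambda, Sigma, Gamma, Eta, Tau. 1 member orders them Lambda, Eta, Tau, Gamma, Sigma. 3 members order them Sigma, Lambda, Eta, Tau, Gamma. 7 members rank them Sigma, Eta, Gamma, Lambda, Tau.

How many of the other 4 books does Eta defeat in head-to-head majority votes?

2

Eta against each rival (19 members):
Eta–Gamma: Eta 16–3.
Eta vs Tau: Eta wins 19–0.
Eta vs Lambda: Eta is ranked higher on 2+7 = 9 ballots, Lambda on 10. Lambda wins 10–9.
Eta vs Sigma: Eta is ranked higher on 2+1 = 3 ballots, Sigma on 16. Sigma wins 16–3.
Eta beats Gamma, Tau; loses to Lambda, Sigma — 2 pairwise wins.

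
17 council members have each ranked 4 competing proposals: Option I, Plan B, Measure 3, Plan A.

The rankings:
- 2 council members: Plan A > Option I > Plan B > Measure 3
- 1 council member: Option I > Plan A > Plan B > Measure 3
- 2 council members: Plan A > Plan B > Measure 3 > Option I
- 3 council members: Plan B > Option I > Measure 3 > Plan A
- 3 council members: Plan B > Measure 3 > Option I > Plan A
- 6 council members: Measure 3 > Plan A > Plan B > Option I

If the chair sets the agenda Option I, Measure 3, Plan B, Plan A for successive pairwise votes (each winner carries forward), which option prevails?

Round 1: Option I vs Measure 3 — 6–11, Measure 3 advances.
Round 2: Measure 3 vs Plan B — 6–11, Plan B advances.
Round 3: Plan B vs Plan A — 6–11, Plan A advances.
The agenda winner is Plan A.

Plan A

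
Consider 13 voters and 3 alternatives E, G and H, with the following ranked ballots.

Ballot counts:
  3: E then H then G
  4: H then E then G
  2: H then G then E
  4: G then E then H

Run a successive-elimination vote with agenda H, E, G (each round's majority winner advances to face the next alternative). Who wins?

Round 1: H vs E — 6–7, E advances.
Round 2: E vs G — 7–6, E advances.
E survives the agenda.

E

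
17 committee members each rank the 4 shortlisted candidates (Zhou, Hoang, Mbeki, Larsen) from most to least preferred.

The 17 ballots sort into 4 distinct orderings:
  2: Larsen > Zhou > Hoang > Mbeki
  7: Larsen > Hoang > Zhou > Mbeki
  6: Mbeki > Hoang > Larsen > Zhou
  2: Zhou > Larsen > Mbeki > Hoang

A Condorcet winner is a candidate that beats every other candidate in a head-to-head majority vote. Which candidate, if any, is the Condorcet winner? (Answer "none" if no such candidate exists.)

Larsen

Check each pair by majority over 17 ballots:
Zhou–Hoang: Hoang 13–4.
Zhou vs Mbeki: Zhou wins 11–6.
Zhou–Larsen: Larsen 15–2.
Hoang vs Mbeki: Hoang wins 9–8.
Hoang–Larsen: Larsen 11–6.
Mbeki–Larsen: Larsen 11–6.
Larsen wins every pairwise contest, so Larsen is the Condorcet winner.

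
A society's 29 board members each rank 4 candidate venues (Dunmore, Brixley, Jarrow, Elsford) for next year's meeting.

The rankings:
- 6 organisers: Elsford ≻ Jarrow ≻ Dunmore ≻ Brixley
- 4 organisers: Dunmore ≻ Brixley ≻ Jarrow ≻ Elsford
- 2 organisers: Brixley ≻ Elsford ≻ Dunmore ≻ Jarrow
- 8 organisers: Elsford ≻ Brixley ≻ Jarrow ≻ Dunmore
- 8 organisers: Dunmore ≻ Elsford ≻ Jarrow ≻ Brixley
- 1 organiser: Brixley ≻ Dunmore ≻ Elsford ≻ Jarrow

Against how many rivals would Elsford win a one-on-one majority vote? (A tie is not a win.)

Elsford against each rival (29 organisers):
Elsford vs Dunmore: 6+2+8 = 16 for Elsford, 13 for Dunmore — Elsford by 16–13.
Elsford vs Brixley: Elsford preferred on 6+8+8 = 22 ballots; Elsford wins 22–7.
Elsford vs Jarrow: 6+2+8+8+1 = 25 for Elsford, 4 for Jarrow — Elsford by 25–4.
Elsford beats Dunmore, Brixley, Jarrow — 3 pairwise wins.

3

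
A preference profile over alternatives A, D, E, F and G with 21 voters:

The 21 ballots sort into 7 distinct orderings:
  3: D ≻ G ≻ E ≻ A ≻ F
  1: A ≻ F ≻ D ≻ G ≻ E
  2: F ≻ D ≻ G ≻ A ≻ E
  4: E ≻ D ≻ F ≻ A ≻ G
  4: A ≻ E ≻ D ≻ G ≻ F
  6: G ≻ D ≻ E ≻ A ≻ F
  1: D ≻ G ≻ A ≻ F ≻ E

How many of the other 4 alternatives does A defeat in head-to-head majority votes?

1

A against each rival (21 voters):
A vs D: D, 16–5.
A vs E: E wins 13–8.
A vs F: A is ranked higher on 3+1+4+6+1 = 15 ballots, F on 6. A wins 15–6.
A–G: G 12–9.
A beats F; loses to D, E, G — 1 pairwise win.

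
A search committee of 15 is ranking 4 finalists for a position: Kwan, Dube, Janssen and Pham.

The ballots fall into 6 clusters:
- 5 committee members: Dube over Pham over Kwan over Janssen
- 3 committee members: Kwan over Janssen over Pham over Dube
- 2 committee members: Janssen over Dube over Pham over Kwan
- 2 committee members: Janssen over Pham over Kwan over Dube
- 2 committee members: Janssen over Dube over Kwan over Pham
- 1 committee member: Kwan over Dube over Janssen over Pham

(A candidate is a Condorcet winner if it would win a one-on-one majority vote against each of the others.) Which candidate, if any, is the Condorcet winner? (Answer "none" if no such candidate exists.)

Check each pair by majority over 15 ballots:
Kwan vs Dube: Dube wins 9–6.
Kwan–Janssen: Kwan 9–6.
Kwan vs Pham: Pham, 9–6.
Dube vs Janssen: Janssen wins 9–6.
Dube vs Pham: Dube wins 10–5.
Janssen vs Pham: Janssen, 10–5.
Every candidate loses at least once (Kwan loses to Dube; Dube loses to Janssen; Janssen loses to Kwan; Pham loses to Dube). The majority relation contains the cycle Kwan → Janssen → Dube → Kwan, so there is no Condorcet winner.

none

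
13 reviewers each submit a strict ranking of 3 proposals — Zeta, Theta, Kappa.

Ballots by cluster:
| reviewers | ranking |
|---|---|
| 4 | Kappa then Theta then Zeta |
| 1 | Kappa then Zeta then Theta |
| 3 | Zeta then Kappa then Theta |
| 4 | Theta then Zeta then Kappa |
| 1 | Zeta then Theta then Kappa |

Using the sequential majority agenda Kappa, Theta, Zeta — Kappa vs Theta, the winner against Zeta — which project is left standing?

Zeta

Round 1: Kappa vs Theta — 8–5, Kappa advances.
Round 2: Kappa vs Zeta — 5–8, Zeta advances.
Zeta survives the agenda.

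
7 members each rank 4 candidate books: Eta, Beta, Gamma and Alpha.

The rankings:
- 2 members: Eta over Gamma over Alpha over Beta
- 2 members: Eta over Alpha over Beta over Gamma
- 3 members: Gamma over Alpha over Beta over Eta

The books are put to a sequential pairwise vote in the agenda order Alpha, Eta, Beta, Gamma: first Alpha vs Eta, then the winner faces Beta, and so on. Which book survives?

Eta

Round 1: Alpha vs Eta — 3–4, Eta advances.
Round 2: Eta vs Beta — 4–3, Eta advances.
Round 3: Eta vs Gamma — 4–3, Eta advances.
Eta survives the agenda.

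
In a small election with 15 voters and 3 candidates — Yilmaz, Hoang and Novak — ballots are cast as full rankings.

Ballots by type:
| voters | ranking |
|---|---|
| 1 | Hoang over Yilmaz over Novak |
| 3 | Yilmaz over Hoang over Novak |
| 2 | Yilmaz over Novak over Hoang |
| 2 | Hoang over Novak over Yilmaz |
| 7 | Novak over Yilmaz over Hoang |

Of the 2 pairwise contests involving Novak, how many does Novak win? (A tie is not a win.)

Novak against each rival (15 voters):
Novak vs Yilmaz: Novak, 9–6.
Novak vs Hoang: Novak is ranked higher on 2+7 = 9 ballots, Hoang on 6. Novak wins 9–6.
Novak beats Yilmaz, Hoang — 2 pairwise wins.

2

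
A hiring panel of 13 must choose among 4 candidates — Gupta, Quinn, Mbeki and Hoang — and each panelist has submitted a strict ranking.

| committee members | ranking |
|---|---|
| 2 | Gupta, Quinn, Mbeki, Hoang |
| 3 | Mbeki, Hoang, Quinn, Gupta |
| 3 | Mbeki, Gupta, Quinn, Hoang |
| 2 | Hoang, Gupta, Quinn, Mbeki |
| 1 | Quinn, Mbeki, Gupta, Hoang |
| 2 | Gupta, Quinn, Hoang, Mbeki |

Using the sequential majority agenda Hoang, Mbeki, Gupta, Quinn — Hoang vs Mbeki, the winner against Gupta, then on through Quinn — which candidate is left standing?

Quinn

Round 1: Hoang vs Mbeki — 4–9, Mbeki advances.
Round 2: Mbeki vs Gupta — 7–6, Mbeki advances.
Round 3: Mbeki vs Quinn — 6–7, Quinn advances.
Quinn survives the agenda.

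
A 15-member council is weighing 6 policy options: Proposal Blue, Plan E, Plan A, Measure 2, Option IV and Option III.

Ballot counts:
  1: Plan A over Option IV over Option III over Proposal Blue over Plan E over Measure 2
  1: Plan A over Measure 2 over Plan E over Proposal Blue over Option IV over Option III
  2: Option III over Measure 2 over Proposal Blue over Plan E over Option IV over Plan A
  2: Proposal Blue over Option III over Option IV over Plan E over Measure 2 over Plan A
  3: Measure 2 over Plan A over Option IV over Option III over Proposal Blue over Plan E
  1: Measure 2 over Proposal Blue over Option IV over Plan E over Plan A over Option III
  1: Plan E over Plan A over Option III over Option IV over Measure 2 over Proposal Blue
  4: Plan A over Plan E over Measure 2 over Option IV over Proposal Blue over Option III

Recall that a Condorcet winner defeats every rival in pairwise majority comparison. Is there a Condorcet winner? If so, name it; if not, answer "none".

none

Head-to-head results (15 council members):
Proposal Blue vs Plan E: Proposal Blue, 9–6.
Proposal Blue vs Plan A: Plan A wins 10–5.
Proposal Blue vs Measure 2: Proposal Blue preferred on 1+2 = 3 ballots; Measure 2 wins 12–3.
Proposal Blue vs Option IV: Proposal Blue preferred on 1+2+2+1 = 6 ballots; Option IV wins 9–6.
Proposal Blue vs Option III: 1+2+1+4 = 8 for Proposal Blue, 7 for Option III — Proposal Blue by 8–7.
Plan E vs Plan A: 6 to 9, Plan A.
Plan E vs Measure 2: 1+2+1+4 = 8 for Plan E, 7 for Measure 2 — Plan E by 8–7.
Plan E vs Option IV: 8 to 7, Plan E.
Plan E vs Option III: 1+1+1+4 = 7 for Plan E, 8 for Option III — Option III by 8–7.
Plan A vs Measure 2: Measure 2, 8–7.
Plan A vs Option IV: Plan A wins 10–5.
Plan A vs Option III: Plan A, 11–4.
Measure 2–Option IV: Measure 2 11–4.
Measure 2–Option III: Measure 2 9–6.
Option IV vs Option III: Option IV, 10–5.
No option is unbeaten: Proposal Blue loses to Plan A; Plan E loses to Proposal Blue; Plan A loses to Measure 2; Measure 2 loses to Plan E; Option IV loses to Plan E; Option III loses to Proposal Blue. In particular Proposal Blue > Plan E > Measure 2 > Proposal Blue is a majority cycle — no Condorcet winner exists.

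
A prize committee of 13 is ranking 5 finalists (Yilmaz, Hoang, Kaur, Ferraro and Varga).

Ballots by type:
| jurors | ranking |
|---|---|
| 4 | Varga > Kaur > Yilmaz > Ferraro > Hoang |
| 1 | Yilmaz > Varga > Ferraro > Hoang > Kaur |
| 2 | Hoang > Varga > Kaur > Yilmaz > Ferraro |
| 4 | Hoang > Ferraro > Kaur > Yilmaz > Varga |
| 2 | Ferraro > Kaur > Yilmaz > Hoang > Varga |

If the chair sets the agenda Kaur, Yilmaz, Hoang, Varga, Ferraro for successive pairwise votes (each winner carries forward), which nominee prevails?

Round 1: Kaur vs Yilmaz — 12–1, Kaur advances.
Round 2: Kaur vs Hoang — 6–7, Hoang advances.
Round 3: Hoang vs Varga — 8–5, Hoang advances.
Round 4: Hoang vs Ferraro — 6–7, Ferraro advances.
The agenda winner is Ferraro.

Ferraro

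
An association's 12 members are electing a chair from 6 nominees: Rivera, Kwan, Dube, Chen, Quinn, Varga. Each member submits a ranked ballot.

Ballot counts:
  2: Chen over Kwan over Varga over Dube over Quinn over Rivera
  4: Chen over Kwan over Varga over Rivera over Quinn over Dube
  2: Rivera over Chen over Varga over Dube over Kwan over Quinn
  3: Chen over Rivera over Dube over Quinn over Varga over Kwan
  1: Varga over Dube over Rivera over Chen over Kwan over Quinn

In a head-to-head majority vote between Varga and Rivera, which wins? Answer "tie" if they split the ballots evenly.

Ballots ranking Varga above Rivera: 2 + 4 + 1 = 7.
Ballots ranking Rivera above Varga: 12 − 7 = 5.
Varga wins the head-to-head 7–5.

Varga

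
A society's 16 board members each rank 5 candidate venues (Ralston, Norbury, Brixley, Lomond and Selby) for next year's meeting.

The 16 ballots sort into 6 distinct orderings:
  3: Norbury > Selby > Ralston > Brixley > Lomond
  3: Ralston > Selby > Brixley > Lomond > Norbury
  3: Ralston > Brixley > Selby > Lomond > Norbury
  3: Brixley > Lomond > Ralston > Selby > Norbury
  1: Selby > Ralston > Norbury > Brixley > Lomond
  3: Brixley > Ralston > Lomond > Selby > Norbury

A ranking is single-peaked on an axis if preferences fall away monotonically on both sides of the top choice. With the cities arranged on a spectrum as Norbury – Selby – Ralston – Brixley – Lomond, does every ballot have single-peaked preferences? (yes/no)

yes

Axis positions: Norbury=1, Selby=2, Ralston=3, Brixley=4, Lomond=5.
Cluster 1 (peak Norbury at position 1): ranking walks positions 1-2-3-4-5, expanding outward from the peak — single-peaked.
Cluster 2 (peak Ralston at position 3): ranking walks positions 3-2-4-5-1, expanding outward from the peak — single-peaked.
Cluster 3 (peak Ralston at position 3): ranking walks positions 3-4-2-5-1, expanding outward from the peak — single-peaked.
Cluster 4 (peak Brixley at position 4): ranking walks positions 4-5-3-2-1, expanding outward from the peak — single-peaked.
Cluster 5 (peak Selby at position 2): ranking walks positions 2-3-1-4-5, expanding outward from the peak — single-peaked.
Cluster 6 (peak Brixley at position 4): ranking walks positions 4-3-5-2-1, expanding outward from the peak — single-peaked.
Every ranking is single-peaked on this axis.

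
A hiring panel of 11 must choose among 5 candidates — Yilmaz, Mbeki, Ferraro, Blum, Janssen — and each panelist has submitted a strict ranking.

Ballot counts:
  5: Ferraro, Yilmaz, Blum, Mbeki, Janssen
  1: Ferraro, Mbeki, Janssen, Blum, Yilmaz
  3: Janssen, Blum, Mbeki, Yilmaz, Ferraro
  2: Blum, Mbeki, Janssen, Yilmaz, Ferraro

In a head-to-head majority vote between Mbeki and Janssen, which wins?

Mbeki

Ballots ranking Mbeki above Janssen: 5 + 1 + 2 = 8.
Ballots ranking Janssen above Mbeki: 11 − 8 = 3.
Mbeki wins the head-to-head 8–3.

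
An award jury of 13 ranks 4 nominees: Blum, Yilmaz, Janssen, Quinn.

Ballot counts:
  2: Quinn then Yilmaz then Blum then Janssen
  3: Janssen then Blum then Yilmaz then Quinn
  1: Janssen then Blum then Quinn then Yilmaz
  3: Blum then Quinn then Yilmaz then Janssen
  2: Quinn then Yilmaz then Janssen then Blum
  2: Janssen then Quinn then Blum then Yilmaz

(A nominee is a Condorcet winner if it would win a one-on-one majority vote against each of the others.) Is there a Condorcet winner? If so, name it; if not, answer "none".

none

Head-to-head results (13 jurors):
Blum vs Yilmaz: 9 to 4, Blum.
Blum vs Janssen: Blum is ranked higher on 2+3 = 5 ballots, Janssen on 8. Janssen wins 8–5.
Blum vs Quinn: Blum is ranked higher on 3+1+3 = 7 ballots, Quinn on 6. Blum wins 7–6.
Yilmaz vs Janssen: Yilmaz wins 7–6.
Yilmaz vs Quinn: Quinn wins 10–3.
Janssen vs Quinn: Quinn wins 7–6.
No nominee is unbeaten: Blum loses to Janssen; Yilmaz loses to Blum; Janssen loses to Yilmaz; Quinn loses to Blum. In particular Blum → Yilmaz → Janssen → Blum is a majority cycle — no Condorcet winner exists.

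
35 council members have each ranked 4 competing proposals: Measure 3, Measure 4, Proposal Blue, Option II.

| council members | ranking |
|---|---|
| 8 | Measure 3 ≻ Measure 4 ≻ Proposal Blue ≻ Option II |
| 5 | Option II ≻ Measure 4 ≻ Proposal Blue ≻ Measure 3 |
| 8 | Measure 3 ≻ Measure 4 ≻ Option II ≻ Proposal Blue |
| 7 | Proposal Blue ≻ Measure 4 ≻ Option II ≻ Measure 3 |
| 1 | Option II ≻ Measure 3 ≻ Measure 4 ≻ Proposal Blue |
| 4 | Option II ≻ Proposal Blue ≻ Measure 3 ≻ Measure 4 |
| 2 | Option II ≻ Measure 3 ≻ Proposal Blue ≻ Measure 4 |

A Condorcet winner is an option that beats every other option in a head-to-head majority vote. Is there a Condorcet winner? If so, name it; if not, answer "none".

Head-to-head results (35 council members):
Measure 3 vs Measure 4: Measure 3 wins 23–12.
Measure 3 vs Proposal Blue: Measure 3 is ranked higher on 8+8+1+2 = 19 ballots, Proposal Blue on 16. Measure 3 wins 19–16.
Measure 3 vs Option II: 16 to 19, Option II.
Measure 4 vs Proposal Blue: Measure 4 preferred on 8+5+8+1 = 22 ballots; Measure 4 wins 22–13.
Measure 4 vs Option II: Measure 4 wins 23–12.
Proposal Blue vs Option II: Option II, 20–15.
No option is unbeaten: Measure 3 loses to Option II; Measure 4 loses to Measure 3; Proposal Blue loses to Measure 3; Option II loses to Measure 4. In particular Measure 3 > Measure 4 > Option II > Measure 3 is a majority cycle — no Condorcet winner exists.

none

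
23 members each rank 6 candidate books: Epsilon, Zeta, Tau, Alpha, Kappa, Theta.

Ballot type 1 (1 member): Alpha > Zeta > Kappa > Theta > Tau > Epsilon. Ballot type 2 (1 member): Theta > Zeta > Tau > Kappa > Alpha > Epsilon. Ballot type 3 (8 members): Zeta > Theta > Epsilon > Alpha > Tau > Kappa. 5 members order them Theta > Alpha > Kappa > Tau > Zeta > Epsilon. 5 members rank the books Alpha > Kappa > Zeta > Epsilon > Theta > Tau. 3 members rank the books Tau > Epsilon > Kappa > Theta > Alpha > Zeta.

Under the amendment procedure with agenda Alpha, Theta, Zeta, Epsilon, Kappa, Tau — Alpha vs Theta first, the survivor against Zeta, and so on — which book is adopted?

Tau

Round 1: Alpha vs Theta — 6–17, Theta advances.
Round 2: Theta vs Zeta — 9–14, Zeta advances.
Round 3: Zeta vs Epsilon — 20–3, Zeta advances.
Round 4: Zeta vs Kappa — 10–13, Kappa advances.
Round 5: Kappa vs Tau — 11–12, Tau advances.
Tau survives the agenda.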